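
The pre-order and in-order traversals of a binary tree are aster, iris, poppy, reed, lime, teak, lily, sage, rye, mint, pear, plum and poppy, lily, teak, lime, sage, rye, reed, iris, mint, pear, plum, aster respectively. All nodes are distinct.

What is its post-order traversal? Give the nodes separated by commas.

lily, teak, rye, sage, lime, reed, poppy, plum, pear, mint, iris, aster

The first element of pre-order is the root; it splits in-order into left and right subtrees.
Root aster: left subtree has 11 nodes {poppy, lily, teak, lime, sage, rye, reed, iris, mint, pear, plum}, right has 0 { }.
  Root iris: left subtree has 7 nodes {poppy, lily, teak, lime, sage, rye, reed}, right has 3 {mint, pear, plum}.
    Root poppy: left subtree has 0 nodes { }, right has 6 {lily, teak, lime, sage, rye, reed}.
      Root reed: left subtree has 5 nodes {lily, teak, lime, sage, rye}, right has 0 { }.
        Root lime: left subtree has 2 nodes {lily, teak}, right has 2 {sage, rye}.
          Root teak: left subtree has 1 node {lily}, right has 0 { }.
          Root sage: left subtree has 0 nodes { }, right has 1 {rye}.
    Root mint: left subtree has 0 nodes { }, right has 2 {pear, plum}.
      Root pear: left subtree has 0 nodes { }, right has 1 {plum}.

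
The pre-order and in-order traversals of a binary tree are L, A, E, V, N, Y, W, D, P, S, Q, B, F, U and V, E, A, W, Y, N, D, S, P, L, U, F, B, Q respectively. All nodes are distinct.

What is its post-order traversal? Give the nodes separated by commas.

V, E, W, Y, S, P, D, N, A, U, F, B, Q, L

The first element of pre-order is the root; it splits in-order into left and right subtrees.
Root L: left subtree has 9 nodes {V, E, A, W, Y, N, D, S, P}, right has 4 {U, F, B, Q}.
  Root A: left subtree has 2 nodes {V, E}, right has 6 {W, Y, N, D, S, P}.
    Root E: left subtree has 1 node {V}, right has 0 { }.
    Root N: left subtree has 2 nodes {W, Y}, right has 3 {D, S, P}.
      Root Y: left subtree has 1 node {W}, right has 0 { }.
      Root D: left subtree has 0 nodes { }, right has 2 {S, P}.
        Root P: left subtree has 1 node {S}, right has 0 { }.
  Root Q: left subtree has 3 nodes {U, F, B}, right has 0 { }.
    Root B: left subtree has 2 nodes {U, F}, right has 0 { }.
      Root F: left subtree has 1 node {U}, right has 0 { }.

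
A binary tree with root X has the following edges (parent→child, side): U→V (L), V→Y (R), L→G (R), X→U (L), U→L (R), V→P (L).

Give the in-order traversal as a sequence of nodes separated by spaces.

In-order visits the left subtree, then the node, then the right subtree.
At X: go left to U.
  At U: go left to V.
    At V: go left to P.
      P is a leaf — visit P.
    Visit V.
    At V: go right to Y.
      Y is a leaf — visit Y.
  Visit U.
  At U: go right to L.
    At L: no left child.
    Visit L.
    At L: go right to G.
      G is a leaf — visit G.
Visit X.
At X: no right child.

P V Y U L G X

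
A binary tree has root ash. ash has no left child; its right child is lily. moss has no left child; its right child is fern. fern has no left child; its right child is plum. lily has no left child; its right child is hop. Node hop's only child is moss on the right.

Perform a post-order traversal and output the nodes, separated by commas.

plum, fern, moss, hop, lily, ash

Post-order visits the left subtree, then the right subtree, then the node.
At ash: no left child.
At ash: go right to lily.
  At lily: no left child.
  At lily: go right to hop.
    At hop: no left child.
    At hop: go right to moss.
      At moss: no left child.
      At moss: go right to fern.
        At fern: no left child.
        At fern: go right to plum.
          plum is a leaf — visit plum.
        Visit fern.
      Visit moss.
    Visit hop.
  Visit lily.
Visit ash.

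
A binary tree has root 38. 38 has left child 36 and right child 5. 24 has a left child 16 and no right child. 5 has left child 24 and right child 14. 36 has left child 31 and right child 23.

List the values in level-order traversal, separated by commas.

Level-order visits nodes level by level from the root, left to right within each level.
Level 0: 38
Level 1: 36, 5
Level 2: 31, 23, 24, 14
Level 3: 16

38, 36, 5, 31, 23, 24, 14, 16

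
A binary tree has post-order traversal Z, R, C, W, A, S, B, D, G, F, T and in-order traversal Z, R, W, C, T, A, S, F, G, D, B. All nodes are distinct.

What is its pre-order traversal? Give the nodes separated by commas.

T, W, R, Z, C, F, S, A, G, D, B

The last element of post-order is the root; it splits in-order into left and right subtrees.
Root T: left subtree has 4 nodes {Z, R, W, C}, right has 6 {A, S, F, G, D, B}.
  Root W: left subtree has 2 nodes {Z, R}, right has 1 {C}.
    Root R: left subtree has 1 node {Z}, right has 0 { }.
  Root F: left subtree has 2 nodes {A, S}, right has 3 {G, D, B}.
    Root S: left subtree has 1 node {A}, right has 0 { }.
    Root G: left subtree has 0 nodes { }, right has 2 {D, B}.
      Root D: left subtree has 0 nodes { }, right has 1 {B}.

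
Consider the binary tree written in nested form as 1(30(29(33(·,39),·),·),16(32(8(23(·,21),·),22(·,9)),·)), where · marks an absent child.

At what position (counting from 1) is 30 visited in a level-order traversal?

Level-order visits nodes level by level from the root, left to right within each level.
Level 0: 1
Level 1: 30, 16
Level 2: 29, 32
Level 3: 33, 8, 22
Level 4: 39, 23, 9
Level 5: 21
Full level-order sequence: 1, 30, 16, 29, 32, 33, 8, 22, 39, 23, 9, 21.

2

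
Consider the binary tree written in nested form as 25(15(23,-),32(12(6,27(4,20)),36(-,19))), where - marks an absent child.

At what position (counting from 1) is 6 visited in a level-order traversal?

Level-order visits nodes level by level from the root, left to right within each level.
Level 0: 25
Level 1: 15, 32
Level 2: 23, 12, 36
Level 3: 6, 27, 19
Level 4: 4, 20
Full level-order sequence: 25, 15, 32, 23, 12, 36, 6, 27, 19, 4, 20.

7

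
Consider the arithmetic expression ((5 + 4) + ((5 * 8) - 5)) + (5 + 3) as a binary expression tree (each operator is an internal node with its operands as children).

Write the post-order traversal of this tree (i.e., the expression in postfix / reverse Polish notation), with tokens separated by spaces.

Post-order on an expression tree gives postfix notation: for each operator, emit left operand, right operand, then the operator.

5 4 + 5 8 * 5 - + 5 3 + +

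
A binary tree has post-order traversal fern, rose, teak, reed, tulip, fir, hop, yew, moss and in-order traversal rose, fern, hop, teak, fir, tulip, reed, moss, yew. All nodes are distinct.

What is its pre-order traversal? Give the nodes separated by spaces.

The last element of post-order is the root; it splits in-order into left and right subtrees.
Root moss: left subtree has 7 nodes {rose, fern, hop, teak, fir, tulip, reed}, right has 1 {yew}.
  Root hop: left subtree has 2 nodes {rose, fern}, right has 4 {teak, fir, tulip, reed}.
    Root rose: left subtree has 0 nodes { }, right has 1 {fern}.
    Root fir: left subtree has 1 node {teak}, right has 2 {tulip, reed}.
      Root tulip: left subtree has 0 nodes { }, right has 1 {reed}.

moss hop rose fern fir teak tulip reed yew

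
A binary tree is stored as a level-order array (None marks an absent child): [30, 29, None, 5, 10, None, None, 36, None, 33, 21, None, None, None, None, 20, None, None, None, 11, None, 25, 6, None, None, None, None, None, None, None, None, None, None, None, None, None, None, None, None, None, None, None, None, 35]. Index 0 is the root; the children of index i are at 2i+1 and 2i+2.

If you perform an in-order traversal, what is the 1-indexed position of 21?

In-order visits the left subtree, then the node, then the right subtree.
At 30: go left to 29.
  At 29: go left to 5.
    At 5: go left to 36.
      At 36: go left to 20.
        20 is a leaf — visit 20.
      Visit 36.
      At 36: no right child.
    Visit 5.
    At 5: no right child.
  Visit 29.
  At 29: go right to 10.
    At 10: go left to 33.
      At 33: go left to 11.
        11 is a leaf — visit 11.
      Visit 33.
      At 33: no right child.
    Visit 10.
    At 10: go right to 21.
      At 21: go left to 25.
        At 25: go left to 35.
          35 is a leaf — visit 35.
        Visit 25.
        At 25: no right child.
      Visit 21.
      At 21: go right to 6.
        6 is a leaf — visit 6.
Visit 30.
At 30: no right child.
Full in-order sequence: 20, 36, 5, 29, 11, 33, 10, 35, 25, 21, 6, 30.

10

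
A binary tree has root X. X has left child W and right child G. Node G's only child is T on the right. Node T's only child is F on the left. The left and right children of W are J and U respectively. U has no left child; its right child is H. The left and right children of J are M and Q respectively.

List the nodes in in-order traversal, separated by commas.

M, J, Q, W, U, H, X, G, F, T

In-order visits the left subtree, then the node, then the right subtree.
At X: go left to W.
  At W: go left to J.
    At J: go left to M.
      M is a leaf — visit M.
    Visit J.
    At J: go right to Q.
      Q is a leaf — visit Q.
  Visit W.
  At W: go right to U.
    At U: no left child.
    Visit U.
    At U: go right to H.
      H is a leaf — visit H.
Visit X.
At X: go right to G.
  At G: no left child.
  Visit G.
  At G: go right to T.
    At T: go left to F.
      F is a leaf — visit F.
    Visit T.
    At T: no right child.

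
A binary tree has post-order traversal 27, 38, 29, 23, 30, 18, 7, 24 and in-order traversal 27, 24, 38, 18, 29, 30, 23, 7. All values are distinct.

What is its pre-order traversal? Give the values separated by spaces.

24 27 7 18 38 30 29 23

The last element of post-order is the root; it splits in-order into left and right subtrees.
Root 24: left subtree has 1 node {27}, right has 6 {38, 18, 29, 30, 23, 7}.
  Root 7: left subtree has 5 nodes {38, 18, 29, 30, 23}, right has 0 { }.
    Root 18: left subtree has 1 node {38}, right has 3 {29, 30, 23}.
      Root 30: left subtree has 1 node {29}, right has 1 {23}.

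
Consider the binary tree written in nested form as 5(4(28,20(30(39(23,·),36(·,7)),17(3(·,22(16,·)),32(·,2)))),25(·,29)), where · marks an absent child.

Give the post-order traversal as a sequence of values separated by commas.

Post-order visits the left subtree, then the right subtree, then the node.
At 5: go left to 4.
  At 4: go left to 28.
    28 is a leaf — visit 28.
  At 4: go right to 20.
    At 20: go left to 30.
      At 30: go left to 39.
        At 39: go left to 23.
          23 is a leaf — visit 23.
        At 39: no right child.
        Visit 39.
      At 30: go right to 36.
        At 36: no left child.
        At 36: go right to 7.
          7 is a leaf — visit 7.
        Visit 36.
      Visit 30.
    At 20: go right to 17.
      At 17: go left to 3.
        At 3: no left child.
        At 3: go right to 22.
          At 22: go left to 16.
            16 is a leaf — visit 16.
          At 22: no right child.
          Visit 22.
        Visit 3.
      At 17: go right to 32.
        At 32: no left child.
        At 32: go right to 2.
          2 is a leaf — visit 2.
        Visit 32.
      Visit 17.
    Visit 20.
  Visit 4.
At 5: go right to 25.
  At 25: no left child.
  At 25: go right to 29.
    29 is a leaf — visit 29.
  Visit 25.
Visit 5.

28, 23, 39, 7, 36, 30, 16, 22, 3, 2, 32, 17, 20, 4, 29, 25, 5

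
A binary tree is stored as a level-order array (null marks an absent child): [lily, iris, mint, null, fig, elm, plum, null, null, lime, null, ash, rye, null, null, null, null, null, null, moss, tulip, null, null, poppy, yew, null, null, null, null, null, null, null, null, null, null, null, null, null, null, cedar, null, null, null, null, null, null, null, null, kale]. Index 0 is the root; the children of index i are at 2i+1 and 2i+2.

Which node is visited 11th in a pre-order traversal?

poppy

Pre-order visits the node, then its left subtree, then its right subtree.
Visit lily.
At lily: go left to iris.
  Visit iris.
  At iris: no left child.
  At iris: go right to fig.
    Visit fig.
    At fig: go left to lime.
      Visit lime.
      At lime: go left to moss.
        Visit moss.
        At moss: go left to cedar.
          cedar is a leaf — visit cedar.
        At moss: no right child.
      At lime: go right to tulip.
        tulip is a leaf — visit tulip.
    At fig: no right child.
At lily: go right to mint.
  Visit mint.
  At mint: go left to elm.
    Visit elm.
    At elm: go left to ash.
      Visit ash.
      At ash: go left to poppy.
        Visit poppy.
        At poppy: no left child.
        At poppy: go right to kale.
          kale is a leaf — visit kale.
      At ash: go right to yew.
        yew is a leaf — visit yew.
    At elm: go right to rye.
      rye is a leaf — visit rye.
  At mint: go right to plum.
    plum is a leaf — visit plum.
Full pre-order sequence: lily, iris, fig, lime, moss, cedar, tulip, mint, elm, ash, poppy, kale, yew, rye, plum.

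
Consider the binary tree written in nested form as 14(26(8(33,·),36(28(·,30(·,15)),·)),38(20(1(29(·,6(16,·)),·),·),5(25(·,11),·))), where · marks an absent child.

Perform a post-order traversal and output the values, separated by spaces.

Post-order visits the left subtree, then the right subtree, then the node.
At 14: go left to 26.
  At 26: go left to 8.
    At 8: go left to 33.
      33 is a leaf — visit 33.
    At 8: no right child.
    Visit 8.
  At 26: go right to 36.
    At 36: go left to 28.
      At 28: no left child.
      At 28: go right to 30.
        At 30: no left child.
        At 30: go right to 15.
          15 is a leaf — visit 15.
        Visit 30.
      Visit 28.
    At 36: no right child.
    Visit 36.
  Visit 26.
At 14: go right to 38.
  At 38: go left to 20.
    At 20: go left to 1.
      At 1: go left to 29.
        At 29: no left child.
        At 29: go right to 6.
          At 6: go left to 16.
            16 is a leaf — visit 16.
          At 6: no right child.
          Visit 6.
        Visit 29.
      At 1: no right child.
      Visit 1.
    At 20: no right child.
    Visit 20.
  At 38: go right to 5.
    At 5: go left to 25.
      At 25: no left child.
      At 25: go right to 11.
        11 is a leaf — visit 11.
      Visit 25.
    At 5: no right child.
    Visit 5.
  Visit 38.
Visit 14.

33 8 15 30 28 36 26 16 6 29 1 20 11 25 5 38 14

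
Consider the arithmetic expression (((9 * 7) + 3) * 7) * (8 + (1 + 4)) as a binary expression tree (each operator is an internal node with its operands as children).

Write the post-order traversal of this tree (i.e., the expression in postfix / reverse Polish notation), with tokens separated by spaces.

Post-order on an expression tree gives postfix notation: for each operator, emit left operand, right operand, then the operator.

9 7 * 3 + 7 * 8 1 4 + + *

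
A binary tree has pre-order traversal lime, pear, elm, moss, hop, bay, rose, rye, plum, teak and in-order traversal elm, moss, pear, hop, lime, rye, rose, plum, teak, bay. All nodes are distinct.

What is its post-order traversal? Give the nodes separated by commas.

moss, elm, hop, pear, rye, teak, plum, rose, bay, lime

The first element of pre-order is the root; it splits in-order into left and right subtrees.
Root lime: left subtree has 4 nodes {elm, moss, pear, hop}, right has 5 {rye, rose, plum, teak, bay}.
  Root pear: left subtree has 2 nodes {elm, moss}, right has 1 {hop}.
    Root elm: left subtree has 0 nodes { }, right has 1 {moss}.
  Root bay: left subtree has 4 nodes {rye, rose, plum, teak}, right has 0 { }.
    Root rose: left subtree has 1 node {rye}, right has 2 {plum, teak}.
      Root plum: left subtree has 0 nodes { }, right has 1 {teak}.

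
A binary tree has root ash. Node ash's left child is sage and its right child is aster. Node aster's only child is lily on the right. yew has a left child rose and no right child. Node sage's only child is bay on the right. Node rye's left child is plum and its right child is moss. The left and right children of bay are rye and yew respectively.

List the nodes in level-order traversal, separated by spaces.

Level-order visits nodes level by level from the root, left to right within each level.
Level 0: ash
Level 1: sage, aster
Level 2: bay, lily
Level 3: rye, yew
Level 4: plum, moss, rose

ash sage aster bay lily rye yew plum moss rose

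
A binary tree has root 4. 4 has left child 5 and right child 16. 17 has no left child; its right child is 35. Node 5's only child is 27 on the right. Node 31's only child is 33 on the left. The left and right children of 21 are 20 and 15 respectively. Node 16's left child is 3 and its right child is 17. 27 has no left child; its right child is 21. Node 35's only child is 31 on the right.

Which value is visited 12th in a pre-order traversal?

33

Pre-order visits the node, then its left subtree, then its right subtree.
Visit 4.
At 4: go left to 5.
  Visit 5.
  At 5: no left child.
  At 5: go right to 27.
    Visit 27.
    At 27: no left child.
    At 27: go right to 21.
      Visit 21.
      At 21: go left to 20.
        20 is a leaf — visit 20.
      At 21: go right to 15.
        15 is a leaf — visit 15.
At 4: go right to 16.
  Visit 16.
  At 16: go left to 3.
    3 is a leaf — visit 3.
  At 16: go right to 17.
    Visit 17.
    At 17: no left child.
    At 17: go right to 35.
      Visit 35.
      At 35: no left child.
      At 35: go right to 31.
        Visit 31.
        At 31: go left to 33.
          33 is a leaf — visit 33.
        At 31: no right child.
Full pre-order sequence: 4, 5, 27, 21, 20, 15, 16, 3, 17, 35, 31, 33.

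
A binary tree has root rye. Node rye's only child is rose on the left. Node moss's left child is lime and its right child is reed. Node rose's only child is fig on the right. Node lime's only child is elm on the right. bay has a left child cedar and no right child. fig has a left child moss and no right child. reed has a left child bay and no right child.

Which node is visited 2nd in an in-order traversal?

lime

In-order visits the left subtree, then the node, then the right subtree.
At rye: go left to rose.
  At rose: no left child.
  Visit rose.
  At rose: go right to fig.
    At fig: go left to moss.
      At moss: go left to lime.
        At lime: no left child.
        Visit lime.
        At lime: go right to elm.
          elm is a leaf — visit elm.
      Visit moss.
      At moss: go right to reed.
        At reed: go left to bay.
          At bay: go left to cedar.
            cedar is a leaf — visit cedar.
          Visit bay.
          At bay: no right child.
        Visit reed.
        At reed: no right child.
    Visit fig.
    At fig: no right child.
Visit rye.
At rye: no right child.
Full in-order sequence: rose, lime, elm, moss, cedar, bay, reed, fig, rye.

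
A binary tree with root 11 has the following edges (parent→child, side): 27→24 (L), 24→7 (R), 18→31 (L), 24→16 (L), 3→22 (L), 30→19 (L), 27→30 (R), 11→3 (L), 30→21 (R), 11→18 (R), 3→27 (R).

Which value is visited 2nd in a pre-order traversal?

3

Pre-order visits the node, then its left subtree, then its right subtree.
Visit 11.
At 11: go left to 3.
  Visit 3.
  At 3: go left to 22.
    22 is a leaf — visit 22.
  At 3: go right to 27.
    Visit 27.
    At 27: go left to 24.
      Visit 24.
      At 24: go left to 16.
        16 is a leaf — visit 16.
      At 24: go right to 7.
        7 is a leaf — visit 7.
    At 27: go right to 30.
      Visit 30.
      At 30: go left to 19.
        19 is a leaf — visit 19.
      At 30: go right to 21.
        21 is a leaf — visit 21.
At 11: go right to 18.
  Visit 18.
  At 18: go left to 31.
    31 is a leaf — visit 31.
  At 18: no right child.
Full pre-order sequence: 11, 3, 22, 27, 24, 16, 7, 30, 19, 21, 18, 31.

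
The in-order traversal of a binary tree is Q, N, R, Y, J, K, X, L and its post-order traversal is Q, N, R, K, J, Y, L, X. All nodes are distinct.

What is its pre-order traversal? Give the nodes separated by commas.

The last element of post-order is the root; it splits in-order into left and right subtrees.
Root X: left subtree has 6 nodes {Q, N, R, Y, J, K}, right has 1 {L}.
  Root Y: left subtree has 3 nodes {Q, N, R}, right has 2 {J, K}.
    Root R: left subtree has 2 nodes {Q, N}, right has 0 { }.
      Root N: left subtree has 1 node {Q}, right has 0 { }.
    Root J: left subtree has 0 nodes { }, right has 1 {K}.

X, Y, R, N, Q, J, K, L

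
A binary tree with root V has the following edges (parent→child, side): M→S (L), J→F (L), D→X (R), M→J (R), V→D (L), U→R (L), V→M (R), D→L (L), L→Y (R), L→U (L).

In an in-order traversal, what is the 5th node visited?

In-order visits the left subtree, then the node, then the right subtree.
At V: go left to D.
  At D: go left to L.
    At L: go left to U.
      At U: go left to R.
        R is a leaf — visit R.
      Visit U.
      At U: no right child.
    Visit L.
    At L: go right to Y.
      Y is a leaf — visit Y.
  Visit D.
  At D: go right to X.
    X is a leaf — visit X.
Visit V.
At V: go right to M.
  At M: go left to S.
    S is a leaf — visit S.
  Visit M.
  At M: go right to J.
    At J: go left to F.
      F is a leaf — visit F.
    Visit J.
    At J: no right child.
Full in-order sequence: R, U, L, Y, D, X, V, S, M, F, J.

D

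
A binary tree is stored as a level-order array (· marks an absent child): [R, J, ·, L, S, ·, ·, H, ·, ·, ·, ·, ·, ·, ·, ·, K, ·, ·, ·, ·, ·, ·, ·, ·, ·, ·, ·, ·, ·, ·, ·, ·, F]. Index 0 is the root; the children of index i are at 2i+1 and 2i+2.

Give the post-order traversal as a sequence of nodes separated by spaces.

Post-order visits the left subtree, then the right subtree, then the node.
At R: go left to J.
  At J: go left to L.
    At L: go left to H.
      At H: no left child.
      At H: go right to K.
        At K: go left to F.
          F is a leaf — visit F.
        At K: no right child.
        Visit K.
      Visit H.
    At L: no right child.
    Visit L.
  At J: go right to S.
    S is a leaf — visit S.
  Visit J.
At R: no right child.
Visit R.

F K H L S J R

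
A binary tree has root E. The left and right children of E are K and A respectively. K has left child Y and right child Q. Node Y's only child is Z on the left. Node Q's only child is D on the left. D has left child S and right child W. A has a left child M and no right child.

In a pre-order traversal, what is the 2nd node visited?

K

Pre-order visits the node, then its left subtree, then its right subtree.
Visit E.
At E: go left to K.
  Visit K.
  At K: go left to Y.
    Visit Y.
    At Y: go left to Z.
      Z is a leaf — visit Z.
    At Y: no right child.
  At K: go right to Q.
    Visit Q.
    At Q: go left to D.
      Visit D.
      At D: go left to S.
        S is a leaf — visit S.
      At D: go right to W.
        W is a leaf — visit W.
    At Q: no right child.
At E: go right to A.
  Visit A.
  At A: go left to M.
    M is a leaf — visit M.
  At A: no right child.
Full pre-order sequence: E, K, Y, Z, Q, D, S, W, A, M.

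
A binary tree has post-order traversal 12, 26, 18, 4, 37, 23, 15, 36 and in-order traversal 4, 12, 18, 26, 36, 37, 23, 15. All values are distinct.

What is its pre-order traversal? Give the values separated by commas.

36, 4, 18, 12, 26, 15, 23, 37

The last element of post-order is the root; it splits in-order into left and right subtrees.
Root 36: left subtree has 4 nodes {4, 12, 18, 26}, right has 3 {37, 23, 15}.
  Root 4: left subtree has 0 nodes { }, right has 3 {12, 18, 26}.
    Root 18: left subtree has 1 node {12}, right has 1 {26}.
  Root 15: left subtree has 2 nodes {37, 23}, right has 0 { }.
    Root 23: left subtree has 1 node {37}, right has 0 { }.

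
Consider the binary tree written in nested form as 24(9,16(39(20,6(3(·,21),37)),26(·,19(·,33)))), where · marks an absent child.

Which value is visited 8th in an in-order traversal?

37

In-order visits the left subtree, then the node, then the right subtree.
At 24: go left to 9.
  9 is a leaf — visit 9.
Visit 24.
At 24: go right to 16.
  At 16: go left to 39.
    At 39: go left to 20.
      20 is a leaf — visit 20.
    Visit 39.
    At 39: go right to 6.
      At 6: go left to 3.
        At 3: no left child.
        Visit 3.
        At 3: go right to 21.
          21 is a leaf — visit 21.
      Visit 6.
      At 6: go right to 37.
        37 is a leaf — visit 37.
  Visit 16.
  At 16: go right to 26.
    At 26: no left child.
    Visit 26.
    At 26: go right to 19.
      At 19: no left child.
      Visit 19.
      At 19: go right to 33.
        33 is a leaf — visit 33.
Full in-order sequence: 9, 24, 20, 39, 3, 21, 6, 37, 16, 26, 19, 33.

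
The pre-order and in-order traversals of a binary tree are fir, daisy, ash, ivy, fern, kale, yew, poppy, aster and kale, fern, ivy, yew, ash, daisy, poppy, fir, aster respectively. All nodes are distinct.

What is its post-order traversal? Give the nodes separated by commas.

kale, fern, yew, ivy, ash, poppy, daisy, aster, fir

The first element of pre-order is the root; it splits in-order into left and right subtrees.
Root fir: left subtree has 7 nodes {kale, fern, ivy, yew, ash, daisy, poppy}, right has 1 {aster}.
  Root daisy: left subtree has 5 nodes {kale, fern, ivy, yew, ash}, right has 1 {poppy}.
    Root ash: left subtree has 4 nodes {kale, fern, ivy, yew}, right has 0 { }.
      Root ivy: left subtree has 2 nodes {kale, fern}, right has 1 {yew}.
        Root fern: left subtree has 1 node {kale}, right has 0 { }.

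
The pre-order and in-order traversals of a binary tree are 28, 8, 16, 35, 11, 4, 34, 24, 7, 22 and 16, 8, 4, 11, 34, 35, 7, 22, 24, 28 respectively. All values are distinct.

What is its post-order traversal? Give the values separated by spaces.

The first element of pre-order is the root; it splits in-order into left and right subtrees.
Root 28: left subtree has 9 nodes {16, 8, 4, 11, 34, 35, 7, 22, 24}, right has 0 { }.
  Root 8: left subtree has 1 node {16}, right has 7 {4, 11, 34, 35, 7, 22, 24}.
    Root 35: left subtree has 3 nodes {4, 11, 34}, right has 3 {7, 22, 24}.
      Root 11: left subtree has 1 node {4}, right has 1 {34}.
      Root 24: left subtree has 2 nodes {7, 22}, right has 0 { }.
        Root 7: left subtree has 0 nodes { }, right has 1 {22}.

16 4 34 11 22 7 24 35 8 28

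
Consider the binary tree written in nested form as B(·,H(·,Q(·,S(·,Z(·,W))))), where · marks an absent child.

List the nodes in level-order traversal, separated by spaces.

B H Q S Z W

Level-order visits nodes level by level from the root, left to right within each level.
Level 0: B
Level 1: H
Level 2: Q
Level 3: S
Level 4: Z
Level 5: W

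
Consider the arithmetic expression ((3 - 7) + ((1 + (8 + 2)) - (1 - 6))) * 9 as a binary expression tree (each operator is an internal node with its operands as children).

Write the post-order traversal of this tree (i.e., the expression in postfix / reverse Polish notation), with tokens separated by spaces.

3 7 - 1 8 2 + + 1 6 - - + 9 *

Post-order on an expression tree gives postfix notation: for each operator, emit left operand, right operand, then the operator.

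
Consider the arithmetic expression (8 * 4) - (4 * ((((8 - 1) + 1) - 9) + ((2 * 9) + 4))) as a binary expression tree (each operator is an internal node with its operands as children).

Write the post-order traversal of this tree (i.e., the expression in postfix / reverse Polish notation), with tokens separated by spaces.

8 4 * 4 8 1 - 1 + 9 - 2 9 * 4 + + * -

Post-order on an expression tree gives postfix notation: for each operator, emit left operand, right operand, then the operator.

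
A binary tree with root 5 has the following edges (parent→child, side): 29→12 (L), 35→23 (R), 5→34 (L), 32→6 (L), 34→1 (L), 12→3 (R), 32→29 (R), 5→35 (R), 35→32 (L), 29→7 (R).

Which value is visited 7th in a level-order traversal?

6

Level-order visits nodes level by level from the root, left to right within each level.
Level 0: 5
Level 1: 34, 35
Level 2: 1, 32, 23
Level 3: 6, 29
Level 4: 12, 7
Level 5: 3
Full level-order sequence: 5, 34, 35, 1, 32, 23, 6, 29, 12, 7, 3.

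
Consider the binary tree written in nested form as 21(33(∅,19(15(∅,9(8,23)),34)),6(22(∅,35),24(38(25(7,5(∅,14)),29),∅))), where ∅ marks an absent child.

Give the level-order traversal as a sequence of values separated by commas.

Level-order visits nodes level by level from the root, left to right within each level.
Level 0: 21
Level 1: 33, 6
Level 2: 19, 22, 24
Level 3: 15, 34, 35, 38
Level 4: 9, 25, 29
Level 5: 8, 23, 7, 5
Level 6: 14

21, 33, 6, 19, 22, 24, 15, 34, 35, 38, 9, 25, 29, 8, 23, 7, 5, 14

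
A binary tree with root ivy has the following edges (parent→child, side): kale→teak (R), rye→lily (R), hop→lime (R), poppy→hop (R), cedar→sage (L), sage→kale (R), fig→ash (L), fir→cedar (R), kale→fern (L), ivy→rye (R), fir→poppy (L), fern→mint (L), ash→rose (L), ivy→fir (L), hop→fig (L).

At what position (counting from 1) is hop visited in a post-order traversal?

Post-order visits the left subtree, then the right subtree, then the node.
At ivy: go left to fir.
  At fir: go left to poppy.
    At poppy: no left child.
    At poppy: go right to hop.
      At hop: go left to fig.
        At fig: go left to ash.
          At ash: go left to rose.
            rose is a leaf — visit rose.
          At ash: no right child.
          Visit ash.
        At fig: no right child.
        Visit fig.
      At hop: go right to lime.
        lime is a leaf — visit lime.
      Visit hop.
    Visit poppy.
  At fir: go right to cedar.
    At cedar: go left to sage.
      At sage: no left child.
      At sage: go right to kale.
        At kale: go left to fern.
          At fern: go left to mint.
            mint is a leaf — visit mint.
          At fern: no right child.
          Visit fern.
        At kale: go right to teak.
          teak is a leaf — visit teak.
        Visit kale.
      Visit sage.
    At cedar: no right child.
    Visit cedar.
  Visit fir.
At ivy: go right to rye.
  At rye: no left child.
  At rye: go right to lily.
    lily is a leaf — visit lily.
  Visit rye.
Visit ivy.
Full post-order sequence: rose, ash, fig, lime, hop, poppy, mint, fern, teak, kale, sage, cedar, fir, lily, rye, ivy.

5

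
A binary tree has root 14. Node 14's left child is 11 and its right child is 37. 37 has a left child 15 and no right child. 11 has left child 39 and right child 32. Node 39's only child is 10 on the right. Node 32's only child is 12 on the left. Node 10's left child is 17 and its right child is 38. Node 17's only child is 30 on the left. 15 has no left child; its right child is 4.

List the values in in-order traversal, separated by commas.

39, 30, 17, 10, 38, 11, 12, 32, 14, 15, 4, 37

In-order visits the left subtree, then the node, then the right subtree.
At 14: go left to 11.
  At 11: go left to 39.
    At 39: no left child.
    Visit 39.
    At 39: go right to 10.
      At 10: go left to 17.
        At 17: go left to 30.
          30 is a leaf — visit 30.
        Visit 17.
        At 17: no right child.
      Visit 10.
      At 10: go right to 38.
        38 is a leaf — visit 38.
  Visit 11.
  At 11: go right to 32.
    At 32: go left to 12.
      12 is a leaf — visit 12.
    Visit 32.
    At 32: no right child.
Visit 14.
At 14: go right to 37.
  At 37: go left to 15.
    At 15: no left child.
    Visit 15.
    At 15: go right to 4.
      4 is a leaf — visit 4.
  Visit 37.
  At 37: no right child.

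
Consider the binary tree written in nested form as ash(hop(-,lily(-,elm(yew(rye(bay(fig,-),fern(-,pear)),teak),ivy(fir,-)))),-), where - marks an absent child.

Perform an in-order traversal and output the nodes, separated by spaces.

hop lily fig bay rye fern pear yew teak elm fir ivy ash

In-order visits the left subtree, then the node, then the right subtree.
At ash: go left to hop.
  At hop: no left child.
  Visit hop.
  At hop: go right to lily.
    At lily: no left child.
    Visit lily.
    At lily: go right to elm.
      At elm: go left to yew.
        At yew: go left to rye.
          At rye: go left to bay.
            At bay: go left to fig.
              fig is a leaf — visit fig.
            Visit bay.
            At bay: no right child.
          Visit rye.
          At rye: go right to fern.
            At fern: no left child.
            Visit fern.
            At fern: go right to pear.
              pear is a leaf — visit pear.
        Visit yew.
        At yew: go right to teak.
          teak is a leaf — visit teak.
      Visit elm.
      At elm: go right to ivy.
        At ivy: go left to fir.
          fir is a leaf — visit fir.
        Visit ivy.
        At ivy: no right child.
Visit ash.
At ash: no right child.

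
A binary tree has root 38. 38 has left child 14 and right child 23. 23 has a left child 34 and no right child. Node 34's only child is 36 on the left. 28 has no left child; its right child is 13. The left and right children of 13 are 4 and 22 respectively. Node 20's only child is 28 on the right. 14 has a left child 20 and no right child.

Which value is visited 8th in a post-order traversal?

34

Post-order visits the left subtree, then the right subtree, then the node.
At 38: go left to 14.
  At 14: go left to 20.
    At 20: no left child.
    At 20: go right to 28.
      At 28: no left child.
      At 28: go right to 13.
        At 13: go left to 4.
          4 is a leaf — visit 4.
        At 13: go right to 22.
          22 is a leaf — visit 22.
        Visit 13.
      Visit 28.
    Visit 20.
  At 14: no right child.
  Visit 14.
At 38: go right to 23.
  At 23: go left to 34.
    At 34: go left to 36.
      36 is a leaf — visit 36.
    At 34: no right child.
    Visit 34.
  At 23: no right child.
  Visit 23.
Visit 38.
Full post-order sequence: 4, 22, 13, 28, 20, 14, 36, 34, 23, 38.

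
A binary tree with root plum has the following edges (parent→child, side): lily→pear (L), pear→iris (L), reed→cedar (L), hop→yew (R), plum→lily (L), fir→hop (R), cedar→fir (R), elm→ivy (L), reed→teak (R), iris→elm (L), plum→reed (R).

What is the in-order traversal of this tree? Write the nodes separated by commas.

In-order visits the left subtree, then the node, then the right subtree.
At plum: go left to lily.
  At lily: go left to pear.
    At pear: go left to iris.
      At iris: go left to elm.
        At elm: go left to ivy.
          ivy is a leaf — visit ivy.
        Visit elm.
        At elm: no right child.
      Visit iris.
      At iris: no right child.
    Visit pear.
    At pear: no right child.
  Visit lily.
  At lily: no right child.
Visit plum.
At plum: go right to reed.
  At reed: go left to cedar.
    At cedar: no left child.
    Visit cedar.
    At cedar: go right to fir.
      At fir: no left child.
      Visit fir.
      At fir: go right to hop.
        At hop: no left child.
        Visit hop.
        At hop: go right to yew.
          yew is a leaf — visit yew.
  Visit reed.
  At reed: go right to teak.
    teak is a leaf — visit teak.

ivy, elm, iris, pear, lily, plum, cedar, fir, hop, yew, reed, teak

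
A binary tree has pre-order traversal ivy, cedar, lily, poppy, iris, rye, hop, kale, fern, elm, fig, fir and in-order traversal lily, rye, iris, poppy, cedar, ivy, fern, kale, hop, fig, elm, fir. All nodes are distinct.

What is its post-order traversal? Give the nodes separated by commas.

The first element of pre-order is the root; it splits in-order into left and right subtrees.
Root ivy: left subtree has 5 nodes {lily, rye, iris, poppy, cedar}, right has 6 {fern, kale, hop, fig, elm, fir}.
  Root cedar: left subtree has 4 nodes {lily, rye, iris, poppy}, right has 0 { }.
    Root lily: left subtree has 0 nodes { }, right has 3 {rye, iris, poppy}.
      Root poppy: left subtree has 2 nodes {rye, iris}, right has 0 { }.
        Root iris: left subtree has 1 node {rye}, right has 0 { }.
  Root hop: left subtree has 2 nodes {fern, kale}, right has 3 {fig, elm, fir}.
    Root kale: left subtree has 1 node {fern}, right has 0 { }.
    Root elm: left subtree has 1 node {fig}, right has 1 {fir}.

rye, iris, poppy, lily, cedar, fern, kale, fig, fir, elm, hop, ivy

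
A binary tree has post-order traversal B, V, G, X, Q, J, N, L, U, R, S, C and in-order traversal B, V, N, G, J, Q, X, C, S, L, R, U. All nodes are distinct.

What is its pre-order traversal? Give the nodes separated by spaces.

C N V B J G Q X S R L U

The last element of post-order is the root; it splits in-order into left and right subtrees.
Root C: left subtree has 7 nodes {B, V, N, G, J, Q, X}, right has 4 {S, L, R, U}.
  Root N: left subtree has 2 nodes {B, V}, right has 4 {G, J, Q, X}.
    Root V: left subtree has 1 node {B}, right has 0 { }.
    Root J: left subtree has 1 node {G}, right has 2 {Q, X}.
      Root Q: left subtree has 0 nodes { }, right has 1 {X}.
  Root S: left subtree has 0 nodes { }, right has 3 {L, R, U}.
    Root R: left subtree has 1 node {L}, right has 1 {U}.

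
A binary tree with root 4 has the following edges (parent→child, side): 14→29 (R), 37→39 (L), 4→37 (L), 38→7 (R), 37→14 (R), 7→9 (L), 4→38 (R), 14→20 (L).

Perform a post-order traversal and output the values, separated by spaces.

Post-order visits the left subtree, then the right subtree, then the node.
At 4: go left to 37.
  At 37: go left to 39.
    39 is a leaf — visit 39.
  At 37: go right to 14.
    At 14: go left to 20.
      20 is a leaf — visit 20.
    At 14: go right to 29.
      29 is a leaf — visit 29.
    Visit 14.
  Visit 37.
At 4: go right to 38.
  At 38: no left child.
  At 38: go right to 7.
    At 7: go left to 9.
      9 is a leaf — visit 9.
    At 7: no right child.
    Visit 7.
  Visit 38.
Visit 4.

39 20 29 14 37 9 7 38 4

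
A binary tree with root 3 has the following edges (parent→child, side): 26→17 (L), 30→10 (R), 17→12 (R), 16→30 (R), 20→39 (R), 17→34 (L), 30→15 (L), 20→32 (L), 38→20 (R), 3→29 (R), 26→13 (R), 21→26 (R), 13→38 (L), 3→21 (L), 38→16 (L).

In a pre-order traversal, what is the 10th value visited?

Pre-order visits the node, then its left subtree, then its right subtree.
Visit 3.
At 3: go left to 21.
  Visit 21.
  At 21: no left child.
  At 21: go right to 26.
    Visit 26.
    At 26: go left to 17.
      Visit 17.
      At 17: go left to 34.
        34 is a leaf — visit 34.
      At 17: go right to 12.
        12 is a leaf — visit 12.
    At 26: go right to 13.
      Visit 13.
      At 13: go left to 38.
        Visit 38.
        At 38: go left to 16.
          Visit 16.
          At 16: no left child.
          At 16: go right to 30.
            Visit 30.
            At 30: go left to 15.
              15 is a leaf — visit 15.
            At 30: go right to 10.
              10 is a leaf — visit 10.
        At 38: go right to 20.
          Visit 20.
          At 20: go left to 32.
            32 is a leaf — visit 32.
          At 20: go right to 39.
            39 is a leaf — visit 39.
      At 13: no right child.
At 3: go right to 29.
  29 is a leaf — visit 29.
Full pre-order sequence: 3, 21, 26, 17, 34, 12, 13, 38, 16, 30, 15, 10, 20, 32, 39, 29.

30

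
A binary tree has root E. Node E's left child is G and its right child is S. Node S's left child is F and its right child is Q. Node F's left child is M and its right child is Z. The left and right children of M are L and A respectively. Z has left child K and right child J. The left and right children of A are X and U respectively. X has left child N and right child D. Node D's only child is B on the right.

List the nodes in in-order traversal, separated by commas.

G, E, L, M, N, X, D, B, A, U, F, K, Z, J, S, Q

In-order visits the left subtree, then the node, then the right subtree.
At E: go left to G.
  G is a leaf — visit G.
Visit E.
At E: go right to S.
  At S: go left to F.
    At F: go left to M.
      At M: go left to L.
        L is a leaf — visit L.
      Visit M.
      At M: go right to A.
        At A: go left to X.
          At X: go left to N.
            N is a leaf — visit N.
          Visit X.
          At X: go right to D.
            At D: no left child.
            Visit D.
            At D: go right to B.
              B is a leaf — visit B.
        Visit A.
        At A: go right to U.
          U is a leaf — visit U.
    Visit F.
    At F: go right to Z.
      At Z: go left to K.
        K is a leaf — visit K.
      Visit Z.
      At Z: go right to J.
        J is a leaf — visit J.
  Visit S.
  At S: go right to Q.
    Q is a leaf — visit Q.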